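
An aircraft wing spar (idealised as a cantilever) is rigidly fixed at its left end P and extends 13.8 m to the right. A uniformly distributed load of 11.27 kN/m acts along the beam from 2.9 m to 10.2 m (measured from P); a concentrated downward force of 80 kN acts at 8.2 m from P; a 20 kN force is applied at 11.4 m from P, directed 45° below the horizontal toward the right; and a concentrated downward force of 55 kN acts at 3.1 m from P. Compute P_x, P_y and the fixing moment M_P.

P_x = -14.14 kN, P_y = 231.4 kN, M_P = 1527 kN·m

Resultant of the distributed load: 11.27 × 7.3 = 82.271 kN at 6.55 m from P.
ΣF_x = 0: P_x + 20·cos45° = 0 → P_x = -14.14 kN.
ΣF_y = 0: P_y − 11.27·7.3 − 80 − 20·sin45° − 55 = 0 → P_y = 231.4 kN.
ΣM about P: M_P − (11.27·7.3)·6.55 − 80·8.2 − 20·sin45°·11.4 − 55·3.1 = 0 → M_P = 1527 kN·m.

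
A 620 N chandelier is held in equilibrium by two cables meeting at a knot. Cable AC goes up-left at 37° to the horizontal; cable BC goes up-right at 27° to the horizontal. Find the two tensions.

T_AC = 614.6 N, T_BC = 550.9 N

ΣF_x = 0: −T_AC·cos37° + T_BC·cos27° = 0 → T_BC = 0.89633·T_AC.
ΣF_y = 0: T_AC·sin37° + T_BC·sin27° = 620.
Substitute: T_AC·(0.601815 + 0.89633·0.45399) = 620 → T_AC = 614.628 ≈ 614.6 N.
Then T_BC = 0.89633 × 614.628 = 550.9 N.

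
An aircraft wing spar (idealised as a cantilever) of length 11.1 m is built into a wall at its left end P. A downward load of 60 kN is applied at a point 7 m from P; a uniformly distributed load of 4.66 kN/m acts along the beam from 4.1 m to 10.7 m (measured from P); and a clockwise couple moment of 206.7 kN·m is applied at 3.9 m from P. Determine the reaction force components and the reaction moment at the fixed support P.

Resultant of the distributed load: 4.66 × 6.6 = 30.756 kN at 7.4 m from P.
ΣF_x = 0: P_x = 0.
ΣF_y = 0: P_y − 60 − 4.66·6.6 = 0 → P_y = 90.76 kN.
ΣM about P: M_P − 60·7 − (4.66·6.6)·7.4 − 206.7 = 0 → M_P = 854.3 kN·m.

P_x = 0, P_y = 90.76 kN, M_P = 854.3 kN·m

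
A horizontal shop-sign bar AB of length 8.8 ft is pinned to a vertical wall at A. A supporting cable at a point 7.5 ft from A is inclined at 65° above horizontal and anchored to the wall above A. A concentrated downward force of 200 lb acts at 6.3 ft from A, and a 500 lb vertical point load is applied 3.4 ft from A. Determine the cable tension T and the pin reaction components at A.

ΣM about A: T·sin65°·7.5 − 200·6.3 − 500·3.4 = 0 → T = 2960/(7.5·0.906308) = 435.466 ≈ 435.5 lb.
ΣF_x = 0: A_x − T·cos65° = 0 → A_x = 435.466 × 0.422618 = 184.0 lb.
ΣF_y = 0: A_y + T·sin65° − 200 − 500 = 0 → A_y = 700 − 435.466 × 0.906308 = 305.3 lb.

T = 435.5 lb, A_x = 184.0 lb, A_y = 305.3 lb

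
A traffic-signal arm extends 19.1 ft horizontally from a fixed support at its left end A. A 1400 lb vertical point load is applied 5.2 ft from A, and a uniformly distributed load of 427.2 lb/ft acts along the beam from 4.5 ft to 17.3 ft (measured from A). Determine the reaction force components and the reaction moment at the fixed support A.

Resultant of the distributed load: 427.2 × 12.8 = 5468.16 lb at 10.9 ft from A.
ΣF_x = 0: A_x = 0.
ΣF_y = 0: A_y − 1400 − 427.2·12.8 = 0 → A_y = 6868 lb.
ΣM about A: M_A − 1400·5.2 − (427.2·12.8)·10.9 = 0 → M_A = 66880 lb·ft.

A_x = 0, A_y = 6868 lb, M_A = 66880 lb·ft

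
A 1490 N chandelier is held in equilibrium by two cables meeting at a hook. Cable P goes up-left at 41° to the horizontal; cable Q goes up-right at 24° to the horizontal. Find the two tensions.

T_P = 1502 N, T_Q = 1241 N

ΣF_x = 0: −T_P·cos41° + T_Q·cos24° = 0 → T_Q = 0.826132·T_P.
ΣF_y = 0: T_P·sin41° + T_Q·sin24° = 1490.
Substitute: T_P·(0.656059 + 0.826132·0.406737) = 1490 → T_P = 1501.9 ≈ 1502 N.
Then T_Q = 0.826132 × 1501.9 = 1241 N.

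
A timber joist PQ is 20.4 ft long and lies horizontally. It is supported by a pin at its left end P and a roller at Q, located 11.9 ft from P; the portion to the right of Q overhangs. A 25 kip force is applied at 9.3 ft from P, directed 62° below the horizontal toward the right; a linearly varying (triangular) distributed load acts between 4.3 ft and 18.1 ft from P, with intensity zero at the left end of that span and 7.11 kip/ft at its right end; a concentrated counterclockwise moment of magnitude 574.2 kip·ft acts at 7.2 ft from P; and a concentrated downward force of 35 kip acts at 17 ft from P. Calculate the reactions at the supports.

P_x = -11.74 kip, P_y = 31.48 kip, Q_y = 74.65 kip

Resultant of the triangular load: ½ × 7.11 × 13.8 = 49.059 kip, acting at 13.5 ft from P (one-third of the span from the peak).
Taking moments about P: Q_y·11.9 − 25·sin62°·9.3 − (½·7.11·13.8)·13.5 + 574.2 − 35·17 = 0 → Q_y = 888.382/11.9 = 74.6539 ≈ 74.65 kip.
ΣF_y = 0: P_y + 74.6539 − 25·sin62° − ½·7.11·13.8 − 35 = 0 → P_y = 31.48 kip.
ΣF_x = 0: P_x + 25·cos62° = 0 → P_x = -11.74 kip.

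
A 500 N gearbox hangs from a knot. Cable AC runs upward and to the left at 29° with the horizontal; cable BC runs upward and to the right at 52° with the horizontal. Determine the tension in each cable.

T_AC = 311.7 N, T_BC = 442.8 N

ΣF_x = 0: −T_AC·cos29° + T_BC·cos52° = 0 → T_BC = 1.42062·T_AC.
ΣF_y = 0: T_AC·sin29° + T_BC·sin52° = 500.
Substitute: T_AC·(0.48481 + 1.42062·0.788011) = 500 → T_AC = 311.667 ≈ 311.7 N.
Then T_BC = 1.42062 × 311.667 = 442.8 N.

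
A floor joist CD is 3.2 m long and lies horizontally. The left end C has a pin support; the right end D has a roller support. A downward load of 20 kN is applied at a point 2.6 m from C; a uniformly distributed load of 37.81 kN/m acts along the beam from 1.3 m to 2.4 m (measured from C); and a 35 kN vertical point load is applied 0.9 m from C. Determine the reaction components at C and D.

Resultant of the distributed load: 37.81 × 1.1 = 41.591 kN at 1.85 m from C.
ΣM about C: D_y·3.2 − 20·2.6 − (37.81·1.1)·1.85 − 35·0.9 = 0 → D_y = 160.44335/3.2 = 50.1385 ≈ 50.14 kN.
ΣF_y = 0: C_y + 50.1385 − 20 − 37.81·1.1 − 35 = 0 → C_y = 46.45 kN.
ΣF_x = 0: no horizontal applied forces, so C_x = 0.

C_x = 0, C_y = 46.45 kN, D_y = 50.14 kN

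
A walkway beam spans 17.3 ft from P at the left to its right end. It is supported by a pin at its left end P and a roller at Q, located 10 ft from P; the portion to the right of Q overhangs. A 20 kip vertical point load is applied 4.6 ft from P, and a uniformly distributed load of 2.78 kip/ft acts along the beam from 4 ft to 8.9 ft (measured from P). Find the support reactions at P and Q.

P_x = 0, P_y = 15.64 kip, Q_y = 17.99 kip

Resultant of the distributed load: 2.78 × 4.9 = 13.622 kip at 6.45 ft from P.
ΣM about P: Q_y·10 − 20·4.6 − (2.78·4.9)·6.45 = 0 → Q_y = 179.8619/10 = 17.9862 ≈ 17.99 kip.
ΣF_y = 0: P_y + 17.9862 − 20 − 2.78·4.9 = 0 → P_y = 15.64 kip.
ΣF_x = 0: no horizontal applied forces, so P_x = 0.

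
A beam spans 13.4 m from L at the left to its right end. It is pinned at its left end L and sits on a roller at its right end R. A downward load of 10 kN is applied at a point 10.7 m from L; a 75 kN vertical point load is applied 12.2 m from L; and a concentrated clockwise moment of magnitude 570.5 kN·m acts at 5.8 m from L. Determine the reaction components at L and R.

L_x = 0, L_y = -33.84 kN, R_y = 118.8 kN

Taking moments about L: R_y·13.4 − 10·10.7 − 75·12.2 − 570.5 = 0 → R_y = 1592.5/13.4 = 118.843 ≈ 118.8 kN.
ΣF_y = 0: L_y + 118.843 − 10 − 75 = 0 → L_y = -33.84 kN.
ΣF_x = 0: no horizontal applied forces, so L_x = 0.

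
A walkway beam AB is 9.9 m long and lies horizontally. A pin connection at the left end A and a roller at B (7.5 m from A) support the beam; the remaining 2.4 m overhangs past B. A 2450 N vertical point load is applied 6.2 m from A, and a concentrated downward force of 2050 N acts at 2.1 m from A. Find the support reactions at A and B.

A_x = 0, A_y = 1901 N, B_y = 2599 N

Moments about A: B_y·7.5 − 2450·6.2 − 2050·2.1 = 0 → B_y = 19495/7.5 = 2599.33 ≈ 2599 N.
ΣF_y = 0: A_y + 2599.33 − 2450 − 2050 = 0 → A_y = 1901 N.
ΣF_x = 0: no horizontal applied forces, so A_x = 0.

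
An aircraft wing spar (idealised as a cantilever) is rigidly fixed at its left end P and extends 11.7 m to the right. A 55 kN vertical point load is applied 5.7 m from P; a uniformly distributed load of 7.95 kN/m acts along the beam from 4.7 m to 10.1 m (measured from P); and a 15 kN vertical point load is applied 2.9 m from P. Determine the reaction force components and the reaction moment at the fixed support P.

Resultant of the distributed load: 7.95 × 5.4 = 42.93 kN at 7.4 m from P.
ΣF_x = 0: P_x = 0.
ΣF_y = 0: P_y − 55 − 7.95·5.4 − 15 = 0 → P_y = 112.9 kN.
ΣM about P: M_P − 55·5.7 − (7.95·5.4)·7.4 − 15·2.9 = 0 → M_P = 674.7 kN·m.

P_x = 0, P_y = 112.9 kN, M_P = 674.7 kN·m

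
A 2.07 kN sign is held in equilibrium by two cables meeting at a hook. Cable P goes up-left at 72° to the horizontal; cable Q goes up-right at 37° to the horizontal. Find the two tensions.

ΣF_x = 0: −T_P·cos72° + T_Q·cos37° = 0 → T_Q = 0.386931·T_P.
ΣF_y = 0: T_P·sin72° + T_Q·sin37° = 2.07.
Substitute: T_P·(0.951057 + 0.386931·0.601815) = 2.07 → T_P = 1.74843 ≈ 1.748 kN.
Then T_Q = 0.386931 × 1.74843 = 0.6765 kN.

T_P = 1.748 kN, T_Q = 0.6765 kN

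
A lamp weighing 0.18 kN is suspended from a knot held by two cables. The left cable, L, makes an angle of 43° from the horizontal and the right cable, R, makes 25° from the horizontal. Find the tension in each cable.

T_L = 0.1759 kN, T_R = 0.1420 kN

ΣF_x = 0: −T_L·cos43° + T_R·cos25° = 0 → T_R = 0.80696·T_L.
ΣF_y = 0: T_L·sin43° + T_R·sin25° = 0.18.
Substitute: T_L·(0.681998 + 0.80696·0.422618) = 0.18 → T_L = 0.175947 ≈ 0.1759 kN.
Then T_R = 0.80696 × 0.175947 = 0.1420 kN.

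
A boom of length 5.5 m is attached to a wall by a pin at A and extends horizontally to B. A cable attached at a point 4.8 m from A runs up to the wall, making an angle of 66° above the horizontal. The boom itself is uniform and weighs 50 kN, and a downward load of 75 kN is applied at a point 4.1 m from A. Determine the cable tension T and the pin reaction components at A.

T = 101.5 kN, A_x = 41.28 kN, A_y = 32.29 kN

ΣM about A: T·sin66°·4.8 − 50·2.75 − 75·4.1 = 0 → T = 445/(4.8·0.913545) = 101.482 ≈ 101.5 kN.
ΣF_x = 0: A_x − T·cos66° = 0 → A_x = 101.482 × 0.406737 = 41.28 kN.
ΣF_y = 0: A_y + T·sin66° − 50 − 75 = 0 → A_y = 125 − 101.482 × 0.913545 = 32.29 kN.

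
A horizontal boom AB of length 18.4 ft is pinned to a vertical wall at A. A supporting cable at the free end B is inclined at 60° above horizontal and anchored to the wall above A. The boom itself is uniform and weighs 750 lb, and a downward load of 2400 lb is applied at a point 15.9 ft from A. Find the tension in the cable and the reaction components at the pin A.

ΣM about A: T·sin60°·18.4 − 750·9.2 − 2400·15.9 = 0 → T = 45060/(18.4·0.866025) = 2827.76 ≈ 2828 lb.
ΣF_x = 0: A_x − T·cos60° = 0 → A_x = 2827.76 × 0.5 = 1414 lb.
ΣF_y = 0: A_y + T·sin60° − 750 − 2400 = 0 → A_y = 3150 − 2827.76 × 0.866025 = 701.1 lb.

T = 2828 lb, A_x = 1414 lb, A_y = 701.1 lb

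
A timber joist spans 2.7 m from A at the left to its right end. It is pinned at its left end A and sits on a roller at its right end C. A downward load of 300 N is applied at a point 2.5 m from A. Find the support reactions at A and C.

Taking moments about A: C_y·2.7 − 300·2.5 = 0 → C_y = 750/2.7 = 277.778 ≈ 277.8 N.
ΣF_y = 0: A_y + 277.778 − 300 = 0 → A_y = 22.22 N.
ΣF_x = 0: no horizontal applied forces, so A_x = 0.

A_x = 0, A_y = 22.22 N, C_y = 277.8 N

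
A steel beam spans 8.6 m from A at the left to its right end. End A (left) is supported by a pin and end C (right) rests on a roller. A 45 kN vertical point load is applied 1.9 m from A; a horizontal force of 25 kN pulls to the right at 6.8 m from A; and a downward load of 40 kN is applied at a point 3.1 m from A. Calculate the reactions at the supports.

A_x = -25.00 kN, A_y = 60.64 kN, C_y = 24.36 kN

Moments about A: C_y·8.6 − 45·1.9 − 40·3.1 = 0 → C_y = 209.5/8.6 = 24.3605 ≈ 24.36 kN.
ΣF_y = 0: A_y + 24.3605 − 45 − 40 = 0 → A_y = 60.64 kN.
ΣF_x = 0: A_x + 25 = 0 → A_x = -25.00 kN.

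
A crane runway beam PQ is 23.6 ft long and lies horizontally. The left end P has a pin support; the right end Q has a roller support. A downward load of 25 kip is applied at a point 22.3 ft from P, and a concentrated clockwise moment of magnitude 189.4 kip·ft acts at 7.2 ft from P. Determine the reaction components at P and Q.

Moments about P: Q_y·23.6 − 25·22.3 − 189.4 = 0 → Q_y = 746.9/23.6 = 31.6483 ≈ 31.65 kip.
ΣF_y = 0: P_y + 31.6483 − 25 = 0 → P_y = -6.648 kip.
ΣF_x = 0: no horizontal applied forces, so P_x = 0.

P_x = 0, P_y = -6.648 kip, Q_y = 31.65 kip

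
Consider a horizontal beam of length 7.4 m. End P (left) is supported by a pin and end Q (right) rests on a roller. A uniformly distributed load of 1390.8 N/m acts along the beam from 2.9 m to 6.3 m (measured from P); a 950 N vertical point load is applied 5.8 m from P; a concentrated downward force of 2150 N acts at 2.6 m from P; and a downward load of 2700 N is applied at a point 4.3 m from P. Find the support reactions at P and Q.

P_x = 0, P_y = 4520 N, Q_y = 6008 N

Resultant of the distributed load: 1390.8 × 3.4 = 4728.72 N at 4.6 m from P.
Taking moments about P: Q_y·7.4 − (1390.8·3.4)·4.6 − 950·5.8 − 2150·2.6 − 2700·4.3 = 0 → Q_y = 44462.112/7.4 = 6008.39 ≈ 6008 N.
ΣF_y = 0: P_y + 6008.39 − 1390.8·3.4 − 950 − 2150 − 2700 = 0 → P_y = 4520 N.
ΣF_x = 0: no horizontal applied forces, so P_x = 0.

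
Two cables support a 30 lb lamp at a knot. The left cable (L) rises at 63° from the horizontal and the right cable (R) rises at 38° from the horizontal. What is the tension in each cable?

T_L = 24.08 lb, T_R = 13.87 lb

ΣF_x = 0: −T_L·cos63° + T_R·cos38° = 0 → T_R = 0.576122·T_L.
ΣF_y = 0: T_L·sin63° + T_R·sin38° = 30.
Substitute: T_L·(0.891007 + 0.576122·0.615661) = 30 → T_L = 24.0828 ≈ 24.08 lb.
Then T_R = 0.576122 × 24.0828 = 13.87 lb.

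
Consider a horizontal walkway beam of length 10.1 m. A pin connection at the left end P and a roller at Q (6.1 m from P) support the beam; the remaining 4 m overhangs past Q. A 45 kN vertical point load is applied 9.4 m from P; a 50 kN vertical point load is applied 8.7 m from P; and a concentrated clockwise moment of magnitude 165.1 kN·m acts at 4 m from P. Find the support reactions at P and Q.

P_x = 0, P_y = -72.72 kN, Q_y = 167.7 kN

ΣM about P: Q_y·6.1 − 45·9.4 − 50·8.7 − 165.1 = 0 → Q_y = 1023.1/6.1 = 167.721 ≈ 167.7 kN.
ΣF_y = 0: P_y + 167.721 − 45 − 50 = 0 → P_y = -72.72 kN.
ΣF_x = 0: no horizontal applied forces, so P_x = 0.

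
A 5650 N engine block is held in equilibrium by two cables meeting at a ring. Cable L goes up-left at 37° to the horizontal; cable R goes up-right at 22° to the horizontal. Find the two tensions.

T_L = 6112 N, T_R = 5264 N

ΣF_x = 0: −T_L·cos37° + T_R·cos22° = 0 → T_R = 0.861356·T_L.
ΣF_y = 0: T_L·sin37° + T_R·sin22° = 5650.
Substitute: T_L·(0.601815 + 0.861356·0.374607) = 5650 → T_L = 6111.51 ≈ 6112 N.
Then T_R = 0.861356 × 6111.51 = 5264 N.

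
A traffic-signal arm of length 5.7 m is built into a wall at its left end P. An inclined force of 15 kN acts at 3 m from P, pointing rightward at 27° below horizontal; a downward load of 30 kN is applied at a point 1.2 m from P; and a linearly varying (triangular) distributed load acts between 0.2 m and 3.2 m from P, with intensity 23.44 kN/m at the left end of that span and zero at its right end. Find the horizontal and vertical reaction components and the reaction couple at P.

P_x = -13.37 kN, P_y = 71.97 kN, M_P = 98.62 kN·m

Resultant of the triangular load: ½ × 23.44 × 3 = 35.16 kN, acting at 1.2 m from P (one-third of the span from the peak).
ΣF_x = 0: P_x + 15·cos27° = 0 → P_x = -13.37 kN.
ΣF_y = 0: P_y − 15·sin27° − 30 − ½·23.44·3 = 0 → P_y = 71.97 kN.
ΣM about P: M_P − 15·sin27°·3 − 30·1.2 − (½·23.44·3)·1.2 = 0 → M_P = 98.62 kN·m.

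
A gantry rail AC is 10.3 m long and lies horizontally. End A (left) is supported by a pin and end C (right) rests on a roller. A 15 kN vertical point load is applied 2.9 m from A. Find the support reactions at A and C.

A_x = 0, A_y = 10.78 kN, C_y = 4.223 kN

ΣM about A: C_y·10.3 − 15·2.9 = 0 → C_y = 43.5/10.3 = 4.2233 ≈ 4.223 kN.
ΣF_y = 0: A_y + 4.2233 − 15 = 0 → A_y = 10.78 kN.
ΣF_x = 0: no horizontal applied forces, so A_x = 0.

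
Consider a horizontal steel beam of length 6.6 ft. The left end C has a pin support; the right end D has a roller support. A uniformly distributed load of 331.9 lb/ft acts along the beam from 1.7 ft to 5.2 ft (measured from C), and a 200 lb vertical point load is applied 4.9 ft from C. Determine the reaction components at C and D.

C_x = 0, C_y = 605.9 lb, D_y = 755.7 lb

Resultant of the distributed load: 331.9 × 3.5 = 1161.65 lb at 3.45 ft from C.
Taking moments about C: D_y·6.6 − (331.9·3.5)·3.45 − 200·4.9 = 0 → D_y = 4987.6925/6.6 = 755.711 ≈ 755.7 lb.
ΣF_y = 0: C_y + 755.711 − 331.9·3.5 − 200 = 0 → C_y = 605.9 lb.
ΣF_x = 0: no horizontal applied forces, so C_x = 0.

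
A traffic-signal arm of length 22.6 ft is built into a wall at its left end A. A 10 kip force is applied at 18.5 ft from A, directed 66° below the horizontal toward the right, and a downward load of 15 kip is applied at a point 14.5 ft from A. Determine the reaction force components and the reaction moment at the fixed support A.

ΣF_x = 0: A_x + 10·cos66° = 0 → A_x = -4.067 kip.
ΣF_y = 0: A_y − 10·sin66° − 15 = 0 → A_y = 24.14 kip.
ΣM about A: M_A − 10·sin66°·18.5 − 15·14.5 = 0 → M_A = 386.5 kip·ft.

A_x = -4.067 kip, A_y = 24.14 kip, M_A = 386.5 kip·ft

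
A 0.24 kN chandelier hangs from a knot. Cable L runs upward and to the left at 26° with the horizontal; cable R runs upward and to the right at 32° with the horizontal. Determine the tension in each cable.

ΣF_x = 0: −T_L·cos26° + T_R·cos32° = 0 → T_R = 1.05984·T_L.
ΣF_y = 0: T_L·sin26° + T_R·sin32° = 0.24.
Substitute: T_L·(0.438371 + 1.05984·0.529919) = 0.24 → T_L = 0.2400 kN.
Then T_R = 1.05984 × 0.24 = 0.2544 kN.

T_L = 0.2400 kN, T_R = 0.2544 kN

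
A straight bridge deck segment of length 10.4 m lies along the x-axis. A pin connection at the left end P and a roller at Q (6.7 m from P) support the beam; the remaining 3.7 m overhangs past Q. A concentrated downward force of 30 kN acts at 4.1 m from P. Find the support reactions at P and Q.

Taking moments about P: Q_y·6.7 − 30·4.1 = 0 → Q_y = 123/6.7 = 18.3582 ≈ 18.36 kN.
ΣF_y = 0: P_y + 18.3582 − 30 = 0 → P_y = 11.64 kN.
ΣF_x = 0: no horizontal applied forces, so P_x = 0.

P_x = 0, P_y = 11.64 kN, Q_y = 18.36 kN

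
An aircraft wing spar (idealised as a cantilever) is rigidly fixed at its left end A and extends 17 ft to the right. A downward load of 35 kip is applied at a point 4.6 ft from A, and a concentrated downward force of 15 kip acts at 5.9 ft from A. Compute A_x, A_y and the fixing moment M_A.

ΣF_x = 0: A_x = 0.
ΣF_y = 0: A_y − 35 − 15 = 0 → A_y = 50.00 kip.
ΣM about A: M_A − 35·4.6 − 15·5.9 = 0 → M_A = 249.5 kip·ft.

A_x = 0, A_y = 50.00 kip, M_A = 249.5 kip·ft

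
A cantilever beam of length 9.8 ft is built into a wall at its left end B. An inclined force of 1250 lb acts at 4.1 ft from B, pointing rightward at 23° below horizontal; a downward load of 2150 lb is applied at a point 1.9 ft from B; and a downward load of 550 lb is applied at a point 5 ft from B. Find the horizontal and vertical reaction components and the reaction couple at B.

ΣF_x = 0: B_x + 1250·cos23° = 0 → B_x = -1151 lb.
ΣF_y = 0: B_y − 1250·sin23° − 2150 − 550 = 0 → B_y = 3188 lb.
ΣM about B: M_B − 1250·sin23°·4.1 − 2150·1.9 − 550·5 = 0 → M_B = 8837 lb·ft.

B_x = -1151 lb, B_y = 3188 lb, M_B = 8837 lb·ft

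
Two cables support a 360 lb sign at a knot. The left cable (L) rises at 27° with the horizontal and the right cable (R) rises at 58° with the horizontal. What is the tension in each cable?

ΣF_x = 0: −T_L·cos27° + T_R·cos58° = 0 → T_R = 1.6814·T_L.
ΣF_y = 0: T_L·sin27° + T_R·sin58° = 360.
Substitute: T_L·(0.45399 + 1.6814·0.848048) = 360 → T_L = 191.5 lb.
Then T_R = 1.6814 × 191.5 = 322.0 lb.

T_L = 191.5 lb, T_R = 322.0 lb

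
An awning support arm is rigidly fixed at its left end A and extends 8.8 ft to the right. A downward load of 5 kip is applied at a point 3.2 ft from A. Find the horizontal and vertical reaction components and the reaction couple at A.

ΣF_x = 0: A_x = 0.
ΣF_y = 0: A_y − 5 = 0 → A_y = 5.000 kip.
ΣM about A: M_A − 5·3.2 = 0 → M_A = 16.00 kip·ft.

A_x = 0, A_y = 5.000 kip, M_A = 16.00 kip·ft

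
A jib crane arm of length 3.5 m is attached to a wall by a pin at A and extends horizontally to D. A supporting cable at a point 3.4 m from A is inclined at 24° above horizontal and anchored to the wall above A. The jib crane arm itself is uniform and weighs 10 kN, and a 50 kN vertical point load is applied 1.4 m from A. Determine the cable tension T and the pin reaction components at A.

ΣM about A: T·sin24°·3.4 − 10·1.75 − 50·1.4 = 0 → T = 87.5/(3.4·0.406737) = 63.2726 ≈ 63.27 kN.
ΣF_x = 0: A_x − T·cos24° = 0 → A_x = 63.2726 × 0.913545 = 57.80 kN.
ΣF_y = 0: A_y + T·sin24° − 10 − 50 = 0 → A_y = 60 − 63.2726 × 0.406737 = 34.26 kN.

T = 63.27 kN, A_x = 57.80 kN, A_y = 34.26 kN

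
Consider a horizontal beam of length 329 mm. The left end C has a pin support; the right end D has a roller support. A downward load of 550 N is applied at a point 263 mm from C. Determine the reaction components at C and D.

Moments about C: D_y·329 − 550·263 = 0 → D_y = 144650/329 = 439.666 ≈ 439.7 N.
ΣF_y = 0: C_y + 439.666 − 550 = 0 → C_y = 110.3 N.
ΣF_x = 0: no horizontal applied forces, so C_x = 0.

C_x = 0, C_y = 110.3 N, D_y = 439.7 N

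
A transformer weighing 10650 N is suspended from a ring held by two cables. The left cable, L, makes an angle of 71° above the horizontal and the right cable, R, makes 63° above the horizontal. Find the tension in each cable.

T_L = 6721 N, T_R = 4820 N

ΣF_x = 0: −T_L·cos71° + T_R·cos63° = 0 → T_R = 0.717125·T_L.
ΣF_y = 0: T_L·sin71° + T_R·sin63° = 10650.
Substitute: T_L·(0.945519 + 0.717125·0.891007) = 10650 → T_L = 6721.44 ≈ 6721 N.
Then T_R = 0.717125 × 6721.44 = 4820 N.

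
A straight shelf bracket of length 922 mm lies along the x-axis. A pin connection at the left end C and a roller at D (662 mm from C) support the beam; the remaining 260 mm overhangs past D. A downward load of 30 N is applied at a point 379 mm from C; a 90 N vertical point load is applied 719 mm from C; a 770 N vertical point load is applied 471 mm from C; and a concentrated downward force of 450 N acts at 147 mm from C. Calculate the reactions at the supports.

Moments about C: D_y·662 − 30·379 − 90·719 − 770·471 − 450·147 = 0 → D_y = 504900/662 = 762.689 ≈ 762.7 N.
ΣF_y = 0: C_y + 762.689 − 30 − 90 − 770 − 450 = 0 → C_y = 577.3 N.
ΣF_x = 0: no horizontal applied forces, so C_x = 0.

C_x = 0, C_y = 577.3 N, D_y = 762.7 N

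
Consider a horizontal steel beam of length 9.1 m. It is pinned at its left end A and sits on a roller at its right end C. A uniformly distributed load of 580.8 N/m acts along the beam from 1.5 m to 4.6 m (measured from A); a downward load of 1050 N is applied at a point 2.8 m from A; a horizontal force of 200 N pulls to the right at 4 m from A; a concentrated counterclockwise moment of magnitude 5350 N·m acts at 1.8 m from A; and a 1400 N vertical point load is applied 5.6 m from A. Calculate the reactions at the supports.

A_x = -200.0 N, A_y = 3050 N, C_y = 1200 N

Resultant of the distributed load: 580.8 × 3.1 = 1800.48 N at 3.05 m from A.
ΣM about A: C_y·9.1 − (580.8·3.1)·3.05 − 1050·2.8 + 5350 − 1400·5.6 = 0 → C_y = 10921.464/9.1 = 1200.16 ≈ 1200 N.
ΣF_y = 0: A_y + 1200.16 − 580.8·3.1 − 1050 − 1400 = 0 → A_y = 3050 N.
ΣF_x = 0: A_x + 200 = 0 → A_x = -200.0 N.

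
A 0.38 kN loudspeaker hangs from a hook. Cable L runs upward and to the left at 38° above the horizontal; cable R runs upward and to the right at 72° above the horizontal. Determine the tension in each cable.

T_L = 0.1250 kN, T_R = 0.3187 kN

ΣF_x = 0: −T_L·cos38° + T_R·cos72° = 0 → T_R = 2.55006·T_L.
ΣF_y = 0: T_L·sin38° + T_R·sin72° = 0.38.
Substitute: T_L·(0.615661 + 2.55006·0.951057) = 0.38 → T_L = 0.124962 ≈ 0.1250 kN.
Then T_R = 2.55006 × 0.124962 = 0.3187 kN.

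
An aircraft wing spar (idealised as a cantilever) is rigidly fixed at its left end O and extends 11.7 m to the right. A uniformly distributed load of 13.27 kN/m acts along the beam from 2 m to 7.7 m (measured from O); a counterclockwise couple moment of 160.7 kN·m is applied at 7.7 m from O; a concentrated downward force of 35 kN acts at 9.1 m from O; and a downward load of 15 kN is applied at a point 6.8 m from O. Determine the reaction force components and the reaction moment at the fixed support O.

O_x = 0, O_y = 125.6 kN, M_O = 626.6 kN·m

Resultant of the distributed load: 13.27 × 5.7 = 75.639 kN at 4.85 m from O.
ΣF_x = 0: O_x = 0.
ΣF_y = 0: O_y − 13.27·5.7 − 35 − 15 = 0 → O_y = 125.6 kN.
ΣM about O: M_O − (13.27·5.7)·4.85 + 160.7 − 35·9.1 − 15·6.8 = 0 → M_O = 626.6 kN·m.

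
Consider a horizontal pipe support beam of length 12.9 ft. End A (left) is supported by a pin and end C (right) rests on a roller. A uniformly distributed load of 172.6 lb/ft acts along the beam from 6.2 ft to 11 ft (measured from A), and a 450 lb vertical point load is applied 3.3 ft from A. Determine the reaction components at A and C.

A_x = 0, A_y = 611.0 lb, C_y = 667.4 lb

Resultant of the distributed load: 172.6 × 4.8 = 828.48 lb at 8.6 ft from A.
ΣM about A: C_y·12.9 − (172.6·4.8)·8.6 − 450·3.3 = 0 → C_y = 8609.928/12.9 = 667.436 ≈ 667.4 lb.
ΣF_y = 0: A_y + 667.436 − 172.6·4.8 − 450 = 0 → A_y = 611.0 lb.
ΣF_x = 0: no horizontal applied forces, so A_x = 0.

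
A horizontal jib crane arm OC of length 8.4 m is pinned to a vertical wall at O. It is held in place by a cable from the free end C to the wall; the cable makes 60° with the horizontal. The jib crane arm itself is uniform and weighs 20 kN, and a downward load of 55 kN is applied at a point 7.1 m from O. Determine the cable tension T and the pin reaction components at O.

ΣM about O: T·sin60°·8.4 − 20·4.2 − 55·7.1 = 0 → T = 474.5/(8.4·0.866025) = 65.2269 ≈ 65.23 kN.
ΣF_x = 0: O_x − T·cos60° = 0 → O_x = 65.2269 × 0.5 = 32.61 kN.
ΣF_y = 0: O_y + T·sin60° − 20 − 55 = 0 → O_y = 75 − 65.2269 × 0.866025 = 18.51 kN.

T = 65.23 kN, O_x = 32.61 kN, O_y = 18.51 kN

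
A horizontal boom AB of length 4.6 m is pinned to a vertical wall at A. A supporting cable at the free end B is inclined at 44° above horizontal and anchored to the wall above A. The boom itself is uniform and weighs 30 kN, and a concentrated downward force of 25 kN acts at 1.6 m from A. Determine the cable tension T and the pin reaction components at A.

ΣM about A: T·sin44°·4.6 − 30·2.3 − 25·1.6 = 0 → T = 109/(4.6·0.694658) = 34.1112 ≈ 34.11 kN.
ΣF_x = 0: A_x − T·cos44° = 0 → A_x = 34.1112 × 0.71934 = 24.54 kN.
ΣF_y = 0: A_y + T·sin44° − 30 − 25 = 0 → A_y = 55 − 34.1112 × 0.694658 = 31.30 kN.

T = 34.11 kN, A_x = 24.54 kN, A_y = 31.30 kN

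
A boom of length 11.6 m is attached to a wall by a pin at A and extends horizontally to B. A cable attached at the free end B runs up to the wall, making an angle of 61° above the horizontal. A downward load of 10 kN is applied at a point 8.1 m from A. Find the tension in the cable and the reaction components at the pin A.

T = 7.984 kN, A_x = 3.871 kN, A_y = 3.017 kN

ΣM about A: T·sin61°·11.6 − 10·8.1 = 0 → T = 81/(11.6·0.87462) = 7.98376 ≈ 7.984 kN.
ΣF_x = 0: A_x − T·cos61° = 0 → A_x = 7.98376 × 0.48481 = 3.871 kN.
ΣF_y = 0: A_y + T·sin61° − 10 = 0 → A_y = 10 − 7.98376 × 0.87462 = 3.017 kN.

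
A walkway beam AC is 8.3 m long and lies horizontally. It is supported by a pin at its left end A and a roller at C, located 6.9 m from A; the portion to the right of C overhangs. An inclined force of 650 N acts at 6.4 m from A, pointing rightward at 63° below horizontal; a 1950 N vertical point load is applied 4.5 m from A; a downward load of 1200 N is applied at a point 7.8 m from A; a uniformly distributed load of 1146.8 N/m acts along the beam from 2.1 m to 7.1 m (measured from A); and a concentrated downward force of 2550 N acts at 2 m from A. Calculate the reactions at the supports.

Resultant of the distributed load: 1146.8 × 5 = 5734 N at 4.6 m from A.
Taking moments about A: C_y·6.9 − 650·sin63°·6.4 − 1950·4.5 − 1200·7.8 − (1146.8·5)·4.6 − 2550·2 = 0 → C_y = 53318/6.9 = 7727.25 ≈ 7727 N.
ΣF_y = 0: A_y + 7727.25 − 650·sin63° − 1950 − 1200 − 1146.8·5 − 2550 = 0 → A_y = 4286 N.
ΣF_x = 0: A_x + 650·cos63° = 0 → A_x = -295.1 N.

A_x = -295.1 N, A_y = 4286 N, C_y = 7727 N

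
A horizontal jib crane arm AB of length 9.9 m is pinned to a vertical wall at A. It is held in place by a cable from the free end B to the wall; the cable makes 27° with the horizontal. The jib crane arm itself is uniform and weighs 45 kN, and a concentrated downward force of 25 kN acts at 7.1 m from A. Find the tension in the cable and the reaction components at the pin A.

ΣM about A: T·sin27°·9.9 − 45·4.95 − 25·7.1 = 0 → T = 400.25/(9.9·0.45399) = 89.0533 ≈ 89.05 kN.
ΣF_x = 0: A_x − T·cos27° = 0 → A_x = 89.0533 × 0.891007 = 79.35 kN.
ΣF_y = 0: A_y + T·sin27° − 45 − 25 = 0 → A_y = 70 − 89.0533 × 0.45399 = 29.57 kN.

T = 89.05 kN, A_x = 79.35 kN, A_y = 29.57 kN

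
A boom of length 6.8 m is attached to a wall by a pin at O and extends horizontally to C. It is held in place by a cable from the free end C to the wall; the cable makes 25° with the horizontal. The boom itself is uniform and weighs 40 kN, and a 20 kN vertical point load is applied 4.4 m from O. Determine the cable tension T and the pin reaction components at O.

T = 77.95 kN, O_x = 70.64 kN, O_y = 27.06 kN

ΣM about O: T·sin25°·6.8 − 40·3.4 − 20·4.4 = 0 → T = 224/(6.8·0.422618) = 77.9455 ≈ 77.95 kN.
ΣF_x = 0: O_x − T·cos25° = 0 → O_x = 77.9455 × 0.906308 = 70.64 kN.
ΣF_y = 0: O_y + T·sin25° − 40 − 20 = 0 → O_y = 60 − 77.9455 × 0.422618 = 27.06 kN.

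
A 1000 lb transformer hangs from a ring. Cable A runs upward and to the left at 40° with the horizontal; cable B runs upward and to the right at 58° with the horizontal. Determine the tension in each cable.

T_A = 535.1 lb, T_B = 773.6 lb

ΣF_x = 0: −T_A·cos40° + T_B·cos58° = 0 → T_B = 1.44559·T_A.
ΣF_y = 0: T_A·sin40° + T_B·sin58° = 1000.
Substitute: T_A·(0.642788 + 1.44559·0.848048) = 1000 → T_A = 535.126 ≈ 535.1 lb.
Then T_B = 1.44559 × 535.126 = 773.6 lb.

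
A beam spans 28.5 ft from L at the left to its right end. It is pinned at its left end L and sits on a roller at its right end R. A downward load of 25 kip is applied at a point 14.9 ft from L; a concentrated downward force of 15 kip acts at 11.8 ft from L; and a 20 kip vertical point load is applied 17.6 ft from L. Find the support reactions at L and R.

Moments about L: R_y·28.5 − 25·14.9 − 15·11.8 − 20·17.6 = 0 → R_y = 901.5/28.5 = 31.6316 ≈ 31.63 kip.
ΣF_y = 0: L_y + 31.6316 − 25 − 15 − 20 = 0 → L_y = 28.37 kip.
ΣF_x = 0: no horizontal applied forces, so L_x = 0.

L_x = 0, L_y = 28.37 kip, R_y = 31.63 kip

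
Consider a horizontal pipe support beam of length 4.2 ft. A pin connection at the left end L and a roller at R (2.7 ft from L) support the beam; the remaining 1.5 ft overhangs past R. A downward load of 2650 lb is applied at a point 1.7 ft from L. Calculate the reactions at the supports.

ΣM about L: R_y·2.7 − 2650·1.7 = 0 → R_y = 4505/2.7 = 1668.52 ≈ 1669 lb.
ΣF_y = 0: L_y + 1668.52 − 2650 = 0 → L_y = 981.5 lb.
ΣF_x = 0: no horizontal applied forces, so L_x = 0.

L_x = 0, L_y = 981.5 lb, R_y = 1669 lb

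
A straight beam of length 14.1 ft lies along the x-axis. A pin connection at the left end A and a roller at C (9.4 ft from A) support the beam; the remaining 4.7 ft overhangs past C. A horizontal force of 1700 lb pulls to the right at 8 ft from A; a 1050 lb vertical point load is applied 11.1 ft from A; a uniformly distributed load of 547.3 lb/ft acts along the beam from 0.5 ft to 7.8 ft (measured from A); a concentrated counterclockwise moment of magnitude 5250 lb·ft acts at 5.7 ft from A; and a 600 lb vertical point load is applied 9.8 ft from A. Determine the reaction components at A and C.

Resultant of the distributed load: 547.3 × 7.3 = 3995.29 lb at 4.15 ft from A.
Taking moments about A: C_y·9.4 − 1050·11.1 − (547.3·7.3)·4.15 + 5250 − 600·9.8 = 0 → C_y = 28865.4535/9.4 = 3070.79 ≈ 3071 lb.
ΣF_y = 0: A_y + 3070.79 − 1050 − 547.3·7.3 − 600 = 0 → A_y = 2574 lb.
ΣF_x = 0: A_x + 1700 = 0 → A_x = -1700 lb.

A_x = -1700 lb, A_y = 2574 lb, C_y = 3071 lb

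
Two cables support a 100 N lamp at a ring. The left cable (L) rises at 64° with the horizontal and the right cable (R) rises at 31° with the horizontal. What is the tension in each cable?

ΣF_x = 0: −T_L·cos64° + T_R·cos31° = 0 → T_R = 0.511418·T_L.
ΣF_y = 0: T_L·sin64° + T_R·sin31° = 100.
Substitute: T_L·(0.898794 + 0.511418·0.515038) = 100 → T_L = 86.0442 ≈ 86.04 N.
Then T_R = 0.511418 × 86.0442 = 44.00 N.

T_L = 86.04 N, T_R = 44.00 N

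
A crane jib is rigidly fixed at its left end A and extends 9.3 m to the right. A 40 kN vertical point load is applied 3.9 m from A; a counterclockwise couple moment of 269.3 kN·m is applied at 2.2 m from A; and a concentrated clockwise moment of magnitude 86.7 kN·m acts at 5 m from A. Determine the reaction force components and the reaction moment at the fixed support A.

ΣF_x = 0: A_x = 0.
ΣF_y = 0: A_y − 40 = 0 → A_y = 40.00 kN.
ΣM about A: M_A − 40·3.9 + 269.3 − 86.7 = 0 → M_A = -26.60 kN·m.

A_x = 0, A_y = 40.00 kN, M_A = -26.60 kN·m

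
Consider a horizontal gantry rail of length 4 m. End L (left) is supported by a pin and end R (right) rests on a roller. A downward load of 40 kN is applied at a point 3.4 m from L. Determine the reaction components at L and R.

ΣM about L: R_y·4 − 40·3.4 = 0 → R_y = 136/4 = 34.00 kN.
ΣF_y = 0: L_y + 34 − 40 = 0 → L_y = 6.000 kN.
ΣF_x = 0: no horizontal applied forces, so L_x = 0.

L_x = 0, L_y = 6.000 kN, R_y = 34.00 kN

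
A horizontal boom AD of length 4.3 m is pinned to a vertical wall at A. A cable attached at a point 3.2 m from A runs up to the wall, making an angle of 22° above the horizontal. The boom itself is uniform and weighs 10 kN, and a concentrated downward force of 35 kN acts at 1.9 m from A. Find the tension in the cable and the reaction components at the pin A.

ΣM about A: T·sin22°·3.2 − 10·2.15 − 35·1.9 = 0 → T = 88/(3.2·0.374607) = 73.4103 ≈ 73.41 kN.
ΣF_x = 0: A_x − T·cos22° = 0 → A_x = 73.4103 × 0.927184 = 68.06 kN.
ΣF_y = 0: A_y + T·sin22° − 10 − 35 = 0 → A_y = 45 − 73.4103 × 0.374607 = 17.50 kN.

T = 73.41 kN, A_x = 68.06 kN, A_y = 17.50 kN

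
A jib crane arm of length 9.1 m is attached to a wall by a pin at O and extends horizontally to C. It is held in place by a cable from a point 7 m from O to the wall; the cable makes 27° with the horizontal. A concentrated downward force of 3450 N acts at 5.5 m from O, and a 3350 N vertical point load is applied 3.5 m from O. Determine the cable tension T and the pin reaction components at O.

T = 9660 N, O_x = 8607 N, O_y = 2414 N

ΣM about O: T·sin27°·7 − 3450·5.5 − 3350·3.5 = 0 → T = 30700/(7·0.45399) = 9660.38 ≈ 9660 N.
ΣF_x = 0: O_x − T·cos27° = 0 → O_x = 9660.38 × 0.891007 = 8607 N.
ΣF_y = 0: O_y + T·sin27° − 3450 − 3350 = 0 → O_y = 6800 − 9660.38 × 0.45399 = 2414 N.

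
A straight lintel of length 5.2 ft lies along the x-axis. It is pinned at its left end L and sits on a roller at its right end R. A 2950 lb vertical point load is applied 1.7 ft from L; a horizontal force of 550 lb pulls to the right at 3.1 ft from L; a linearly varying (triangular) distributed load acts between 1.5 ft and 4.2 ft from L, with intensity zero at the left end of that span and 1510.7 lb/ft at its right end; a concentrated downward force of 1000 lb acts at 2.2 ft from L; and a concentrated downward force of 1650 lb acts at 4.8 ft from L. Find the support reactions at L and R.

L_x = -550.0 lb, L_y = 3435 lb, R_y = 4205 lb

Resultant of the triangular load: ½ × 1510.7 × 2.7 = 2039.445 lb, acting at 3.3 ft from L (one-third of the span from the peak).
ΣM about L: R_y·5.2 − 2950·1.7 − (½·1510.7·2.7)·3.3 − 1000·2.2 − 1650·4.8 = 0 → R_y = 21865.1685/5.2 = 4204.84 ≈ 4205 lb.
ΣF_y = 0: L_y + 4204.84 − 2950 − ½·1510.7·2.7 − 1000 − 1650 = 0 → L_y = 3435 lb.
ΣF_x = 0: L_x + 550 = 0 → L_x = -550.0 lb.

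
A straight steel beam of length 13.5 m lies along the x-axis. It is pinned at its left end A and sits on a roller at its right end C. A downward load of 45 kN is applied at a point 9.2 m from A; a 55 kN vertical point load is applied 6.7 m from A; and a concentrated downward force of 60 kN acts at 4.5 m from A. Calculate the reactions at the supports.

ΣM about A: C_y·13.5 − 45·9.2 − 55·6.7 − 60·4.5 = 0 → C_y = 1052.5/13.5 = 77.963 ≈ 77.96 kN.
ΣF_y = 0: A_y + 77.963 − 45 − 55 − 60 = 0 → A_y = 82.04 kN.
ΣF_x = 0: no horizontal applied forces, so A_x = 0.

A_x = 0, A_y = 82.04 kN, C_y = 77.96 kN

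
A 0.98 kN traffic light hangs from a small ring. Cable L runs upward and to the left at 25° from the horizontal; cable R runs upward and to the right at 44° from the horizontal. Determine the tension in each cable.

ΣF_x = 0: −T_L·cos25° + T_R·cos44° = 0 → T_R = 1.25992·T_L.
ΣF_y = 0: T_L·sin25° + T_R·sin44° = 0.98.
Substitute: T_L·(0.422618 + 1.25992·0.694658) = 0.98 → T_L = 0.755106 ≈ 0.7551 kN.
Then T_R = 1.25992 × 0.755106 = 0.9514 kN.

T_L = 0.7551 kN, T_R = 0.9514 kN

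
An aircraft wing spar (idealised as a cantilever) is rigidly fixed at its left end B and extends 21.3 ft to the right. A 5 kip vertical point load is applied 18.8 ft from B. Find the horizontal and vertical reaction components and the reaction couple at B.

ΣF_x = 0: B_x = 0.
ΣF_y = 0: B_y − 5 = 0 → B_y = 5.000 kip.
ΣM about B: M_B − 5·18.8 = 0 → M_B = 94.00 kip·ft.

B_x = 0, B_y = 5.000 kip, M_B = 94.00 kip·ft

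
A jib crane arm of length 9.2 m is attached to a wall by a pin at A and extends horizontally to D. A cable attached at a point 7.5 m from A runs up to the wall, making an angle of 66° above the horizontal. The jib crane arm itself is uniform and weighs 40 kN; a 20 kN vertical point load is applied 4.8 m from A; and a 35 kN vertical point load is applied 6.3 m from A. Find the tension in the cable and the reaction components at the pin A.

ΣM about A: T·sin66°·7.5 − 40·4.6 − 20·4.8 − 35·6.3 = 0 → T = 500.5/(7.5·0.913545) = 73.0488 ≈ 73.05 kN.
ΣF_x = 0: A_x − T·cos66° = 0 → A_x = 73.0488 × 0.406737 = 29.71 kN.
ΣF_y = 0: A_y + T·sin66° − 40 − 20 − 35 = 0 → A_y = 95 − 73.0488 × 0.913545 = 28.27 kN.

T = 73.05 kN, A_x = 29.71 kN, A_y = 28.27 kN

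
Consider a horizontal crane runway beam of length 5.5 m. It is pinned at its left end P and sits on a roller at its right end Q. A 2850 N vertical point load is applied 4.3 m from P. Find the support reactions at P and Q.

P_x = 0, P_y = 621.8 N, Q_y = 2228 N

ΣM about P: Q_y·5.5 − 2850·4.3 = 0 → Q_y = 12255/5.5 = 2228.18 ≈ 2228 N.
ΣF_y = 0: P_y + 2228.18 − 2850 = 0 → P_y = 621.8 N.
ΣF_x = 0: no horizontal applied forces, so P_x = 0.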